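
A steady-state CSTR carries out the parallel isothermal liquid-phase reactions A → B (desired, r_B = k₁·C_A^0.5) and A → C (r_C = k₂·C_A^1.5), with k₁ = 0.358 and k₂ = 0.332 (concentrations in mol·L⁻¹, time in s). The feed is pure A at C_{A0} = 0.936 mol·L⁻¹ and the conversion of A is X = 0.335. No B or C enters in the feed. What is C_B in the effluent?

0.199 mol·L⁻¹

Exit C_A = C_{A0}(1−X) = 0.936×0.665 = 0.6224 mol·L⁻¹.
In a CSTR the entire volume is at exit conditions, so r_B = 0.358×0.6224^0.5 = 0.2824 and r_C = 0.332×0.6224^1.5 = 0.1630.
Fraction of consumed A going to B: r_B/(r_B+r_C) = 0.6340.
C_B = 0.6340·C_{A0}·X = 0.6340×0.936×0.335 = 0.199 mol·L⁻¹.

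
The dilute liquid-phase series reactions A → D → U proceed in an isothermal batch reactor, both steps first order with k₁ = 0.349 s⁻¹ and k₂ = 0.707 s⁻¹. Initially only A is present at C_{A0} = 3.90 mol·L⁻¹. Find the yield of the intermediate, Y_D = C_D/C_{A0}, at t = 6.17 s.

0.101

The intermediate concentration in a first-order A→B→C sequence is C_D = k₁C_{A0}(e^(−k₁t) − e^(−k₂t))/(k₂−k₁).
e^(−k₁t) = e^(−0.349×6.17) = e^(−2.153) = 0.1161; e^(−k₂t) = e^(−4.362) = 0.01275.
C_D = 0.349×3.90/(0.707−0.349) × (0.1161−0.01275) = 3.802×0.1033 = 0.3929 mol·L⁻¹.
Y_D = C_D/C_{A0} = 0.3929/3.90 = 0.101.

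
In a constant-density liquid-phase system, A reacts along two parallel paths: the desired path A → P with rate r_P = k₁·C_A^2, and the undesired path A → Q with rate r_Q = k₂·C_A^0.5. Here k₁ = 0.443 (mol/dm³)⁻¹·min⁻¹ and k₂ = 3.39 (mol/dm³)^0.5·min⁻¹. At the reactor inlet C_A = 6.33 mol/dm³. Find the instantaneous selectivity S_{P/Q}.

S_{P/Q} = r_P/r_Q = (k₁·C_A^2)/(k₂·C_A^0.5) = (k₁/k₂)·C_A^1.5.
= (0.443×6.330^2) / (3.39×6.330^0.5) = 17.75/8.529 = 2.08.

2.08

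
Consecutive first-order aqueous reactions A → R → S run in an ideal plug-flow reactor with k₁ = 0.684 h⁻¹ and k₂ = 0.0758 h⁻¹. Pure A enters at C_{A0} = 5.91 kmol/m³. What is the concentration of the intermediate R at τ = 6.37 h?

4.02 kmol/m³

The intermediate concentration in a first-order A→B→C sequence is C_R = k₁C_{A0}(e^(−k₁τ) − e^(−k₂τ))/(k₂−k₁).
e^(−k₁τ) = e^(−0.684×6.37) = e^(−4.357) = 0.01282; e^(−k₂τ) = e^(−0.4828) = 0.6170.
C_R = 0.684×5.91/(0.0758−0.684) × (0.01282−0.6170) = (-6.647)×(-0.6042) = 4.016 kmol/m³.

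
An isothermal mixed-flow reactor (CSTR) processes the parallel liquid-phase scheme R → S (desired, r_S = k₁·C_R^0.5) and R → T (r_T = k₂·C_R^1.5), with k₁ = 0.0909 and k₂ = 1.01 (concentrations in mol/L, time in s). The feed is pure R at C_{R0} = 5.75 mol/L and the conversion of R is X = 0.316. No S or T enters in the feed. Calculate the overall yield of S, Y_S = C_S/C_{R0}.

0.00707

Exit C_R = C_{R0}(1−X) = 5.75×0.684 = 3.933 mol/L.
Rates in a CSTR are evaluated at the outlet concentration: r_S = 0.0909×3.933^0.5 = 0.1803, r_T = 1.01×3.933^1.5 = 7.878.
Fraction of consumed R going to S: r_S/(r_S+r_T) = 0.02237.
C_S = 0.02237·C_{R0}·X = 0.02237×5.75×0.316 = 0.0406 mol/L; Y_S = C_S/C_{R0} = 0.00707.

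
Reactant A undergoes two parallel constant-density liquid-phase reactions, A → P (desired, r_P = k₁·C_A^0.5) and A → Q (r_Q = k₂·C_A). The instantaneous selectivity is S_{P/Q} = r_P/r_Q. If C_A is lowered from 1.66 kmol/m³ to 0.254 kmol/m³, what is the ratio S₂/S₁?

S_{P/Q} = (k₁/k₂)·C_A^-0.5, so S₂/S₁ = (C_{A,2}/C_{A,1})^-0.5.
= (0.254/1.66)^(-0.5) = (0.1530)^(-0.5) = 2.56.

2.56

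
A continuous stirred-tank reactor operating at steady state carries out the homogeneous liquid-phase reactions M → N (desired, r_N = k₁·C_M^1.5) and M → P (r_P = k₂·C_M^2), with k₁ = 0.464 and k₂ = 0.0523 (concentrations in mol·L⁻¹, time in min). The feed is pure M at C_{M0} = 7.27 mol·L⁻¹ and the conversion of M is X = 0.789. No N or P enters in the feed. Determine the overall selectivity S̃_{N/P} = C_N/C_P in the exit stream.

7.16

Exit C_M = C_{M0}(1−X) = 7.27×0.211 = 1.534 mol·L⁻¹.
Rates in a CSTR are evaluated at the outlet concentration: r_N = 0.464×1.534^1.5 = 0.8815, r_P = 0.0523×1.534^2 = 0.1231.
Overall selectivity = C_N/C_P = r_Nτ/(r_Pτ) = r_N/r_P = 7.16.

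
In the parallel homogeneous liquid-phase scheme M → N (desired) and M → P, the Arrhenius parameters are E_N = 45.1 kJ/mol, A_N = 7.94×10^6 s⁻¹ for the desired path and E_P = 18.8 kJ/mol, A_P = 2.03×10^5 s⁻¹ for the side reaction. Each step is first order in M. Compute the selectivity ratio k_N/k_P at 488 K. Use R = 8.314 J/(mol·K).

With equal orders, S_{N/P} = k_N/k_P = (A_N/A_P)·exp[(E_P−E_N)/(RT)].
(E_P−E_N)/(RT) = (18.8−45.1)×10³/(8.314×488) = -26300/4057 = -6.482.
k_N/k_P = (7.94×10^6/2.03×10^5)·exp(-6.482) = 39.11 × 0.001530 = 0.0599.

0.0599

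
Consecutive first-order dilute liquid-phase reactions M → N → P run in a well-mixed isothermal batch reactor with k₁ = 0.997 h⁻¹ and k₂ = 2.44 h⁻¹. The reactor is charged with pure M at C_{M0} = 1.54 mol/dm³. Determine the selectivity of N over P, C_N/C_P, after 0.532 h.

For first-order series with pure M initially, C_N(t) = k₁C_{M0}/(k₂−k₁)·(e^(−k₁t) − e^(−k₂t)).
e^(−k₁t) = e^(−0.997×0.532) = e^(−0.5304) = 0.5884; e^(−k₂t) = e^(−1.298) = 0.2731.
C_N = 0.997×1.54/(2.44−0.997) × (0.5884−0.2731) = 1.064×0.3153 = 0.3355 mol/dm³.
C_M = C_{M0}e^(−k₁t) = 0.9061 mol/dm³, so C_P = C_{M0}−C_M−C_N = 0.2984 mol/dm³; C_N/C_P = 1.12.

1.12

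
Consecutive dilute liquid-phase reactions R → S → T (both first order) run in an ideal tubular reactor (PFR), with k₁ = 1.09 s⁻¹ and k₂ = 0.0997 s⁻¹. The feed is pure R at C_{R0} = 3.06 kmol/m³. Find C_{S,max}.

2.41 kmol/m³

For a first-order series the maximum intermediate yield is C_{S,max}/C_{R0} = (k₁/k₂)^[k₂/(k₂−k₁)].
= (1.09/0.0997)^(0.0997/(0.0997−1.09)) = (10.93)^(-0.1007) = 0.7860.
C_{S,max} = 0.7860×3.06 = 2.41 kmol/m³.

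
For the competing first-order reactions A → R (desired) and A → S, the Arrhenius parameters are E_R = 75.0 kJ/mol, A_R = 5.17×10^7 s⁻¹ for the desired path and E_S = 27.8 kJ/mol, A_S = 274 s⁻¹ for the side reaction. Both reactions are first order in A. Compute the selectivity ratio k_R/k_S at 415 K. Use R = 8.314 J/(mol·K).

0.216

Since both paths have the same order in A, the concentration cancels and S_{R/S} = k_R/k_S = (A_R/A_S)·exp[(E_S−E_R)/(RT)].
(E_S−E_R)/(RT) = (27.8−75.0)×10³/(8.314×415) = -47200/3450 = -13.68.
k_R/k_S = (5.17×10^7/274)·exp(-13.68) = 1.887×10^5 × 1.145×10^-6 = 0.216.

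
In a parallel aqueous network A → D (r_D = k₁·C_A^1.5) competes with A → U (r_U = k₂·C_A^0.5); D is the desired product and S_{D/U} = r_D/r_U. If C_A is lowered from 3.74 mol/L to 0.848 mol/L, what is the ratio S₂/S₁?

S_{D/U} = (k₁/k₂)·C_A, so S₂/S₁ = (C_{A,2}/C_{A,1}).
= 0.848/3.74 = 0.227.
Selectivity toward D falls as C_A falls — high-concentration operation is favoured.

0.227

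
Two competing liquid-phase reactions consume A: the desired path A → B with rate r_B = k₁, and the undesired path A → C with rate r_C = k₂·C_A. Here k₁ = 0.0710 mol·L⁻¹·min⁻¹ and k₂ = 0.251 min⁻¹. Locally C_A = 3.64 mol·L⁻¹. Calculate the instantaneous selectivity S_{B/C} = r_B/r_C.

0.0777

S_{B/C} = r_B/r_C = (k₁)/(k₂·C_A) = (k₁/k₂)·C_A⁻¹.
= (0.0710) / (0.251×3.640) = 0.07100/0.9136 = 0.0777.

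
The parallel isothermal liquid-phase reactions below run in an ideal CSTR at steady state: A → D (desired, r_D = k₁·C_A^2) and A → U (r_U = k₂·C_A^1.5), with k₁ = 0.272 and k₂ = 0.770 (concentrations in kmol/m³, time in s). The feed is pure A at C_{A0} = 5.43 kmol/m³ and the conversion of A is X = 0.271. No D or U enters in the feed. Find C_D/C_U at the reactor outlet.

Exit C_A = C_{A0}(1−X) = 5.43×0.729 = 3.958 kmol/m³.
Rates in a CSTR are evaluated at the outlet concentration: r_D = 0.272×3.958^2 = 4.262, r_U = 0.770×3.958^1.5 = 6.064.
Overall selectivity = C_D/C_U = r_Dτ/(r_Uτ) = r_D/r_U = 0.703.

0.703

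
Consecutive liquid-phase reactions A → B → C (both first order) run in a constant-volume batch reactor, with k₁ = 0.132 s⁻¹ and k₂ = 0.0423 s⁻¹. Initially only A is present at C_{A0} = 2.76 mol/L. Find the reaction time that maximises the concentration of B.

Setting dC_B/dt = 0 gives t_opt = ln(k₂/k₁)/(k₂−k₁).
= ln(0.0423/0.132)/(0.0423−0.132) = ln(0.3205)/-0.08970 = -1.138/-0.08970 = 12.7 s.

12.7 s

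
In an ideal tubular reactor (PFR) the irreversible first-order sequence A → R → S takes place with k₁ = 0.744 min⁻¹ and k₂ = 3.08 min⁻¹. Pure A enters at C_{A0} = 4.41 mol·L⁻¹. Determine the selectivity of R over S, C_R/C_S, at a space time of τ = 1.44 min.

The intermediate concentration in a first-order A→B→C sequence is C_R = k₁C_{A0}(e^(−k₁τ) − e^(−k₂τ))/(k₂−k₁).
e^(−k₁τ) = e^(−0.744×1.44) = e^(−1.071) = 0.3425; e^(−k₂τ) = e^(−4.435) = 0.01185.
C_R = 0.744×4.41/(3.08−0.744) × (0.3425−0.01185) = 1.405×0.3307 = 0.4645 mol·L⁻¹.
C_A = C_{A0}e^(−k₁τ) = 1.511 mol·L⁻¹, so C_S = C_{A0}−C_A−C_R = 2.435 mol·L⁻¹; C_R/C_S = 0.191.

0.191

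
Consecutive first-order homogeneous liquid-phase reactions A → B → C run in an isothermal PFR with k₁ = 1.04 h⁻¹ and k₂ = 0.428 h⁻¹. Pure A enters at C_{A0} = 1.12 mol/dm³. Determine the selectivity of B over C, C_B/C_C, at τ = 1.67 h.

For first-order series with pure A initially, C_B(τ) = k₁C_{A0}/(k₂−k₁)·(e^(−k₁τ) − e^(−k₂τ)).
e^(−k₁τ) = e^(−1.04×1.67) = e^(−1.737) = 0.1761; e^(−k₂τ) = e^(−0.7148) = 0.4893.
C_B = 1.04×1.12/(0.428−1.04) × (0.1761−0.4893) = (-1.903)×(-0.3132) = 0.5962 mol/dm³.
C_A = C_{A0}e^(−k₁τ) = 0.1972 mol/dm³, so C_C = C_{A0}−C_A−C_B = 0.3266 mol/dm³; C_B/C_C = 1.83.

1.83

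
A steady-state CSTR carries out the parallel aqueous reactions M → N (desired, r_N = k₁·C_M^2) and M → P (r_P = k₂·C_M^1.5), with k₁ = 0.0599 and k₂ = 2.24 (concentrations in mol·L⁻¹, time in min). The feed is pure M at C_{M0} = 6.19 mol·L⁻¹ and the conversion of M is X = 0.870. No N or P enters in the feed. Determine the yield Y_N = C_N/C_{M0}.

Exit C_M = C_{M0}(1−X) = 6.19×0.130 = 0.8047 mol·L⁻¹.
In a CSTR the entire volume is at exit conditions, so r_N = 0.0599×0.8047^2 = 0.03879 and r_P = 2.24×0.8047^1.5 = 1.617.
Fraction of consumed M going to N: r_N/(r_N+r_P) = 0.02343.
C_N = 0.02343·C_{M0}·X = 0.02343×6.19×0.870 = 0.126 mol·L⁻¹; Y_N = C_N/C_{M0} = 0.0204.

0.0204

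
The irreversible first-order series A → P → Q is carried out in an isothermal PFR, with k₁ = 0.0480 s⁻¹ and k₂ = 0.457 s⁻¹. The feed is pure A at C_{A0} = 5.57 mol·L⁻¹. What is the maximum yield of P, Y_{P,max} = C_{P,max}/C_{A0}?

0.0806

Evaluating C_P at τ_opt = ln(k₂/k₁)/(k₂−k₁) gives C_{P,max}/C_{A0} = (k₁/k₂)^[k₂/(k₂−k₁)].
= (0.0480/0.457)^(0.457/(0.457−0.0480)) = (0.1050)^(1.117) = 0.08062.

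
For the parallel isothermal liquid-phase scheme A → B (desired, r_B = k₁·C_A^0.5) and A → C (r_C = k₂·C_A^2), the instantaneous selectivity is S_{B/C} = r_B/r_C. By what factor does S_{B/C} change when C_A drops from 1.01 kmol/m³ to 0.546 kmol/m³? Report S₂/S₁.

2.52

S_{B/C} = (k₁/k₂)·C_A^-1.5, so S₂/S₁ = (C_{A,2}/C_{A,1})^-1.5.
= (0.546/1.01)^(-1.5) = (0.5406)^(-1.5) = 2.52.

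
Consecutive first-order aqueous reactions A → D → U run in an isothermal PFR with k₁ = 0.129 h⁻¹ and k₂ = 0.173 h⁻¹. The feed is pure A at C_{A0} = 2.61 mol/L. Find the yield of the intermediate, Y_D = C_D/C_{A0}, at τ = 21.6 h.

0.111

For first-order series with pure A initially, C_D(τ) = k₁C_{A0}/(k₂−k₁)·(e^(−k₁τ) − e^(−k₂τ)).
e^(−k₁τ) = e^(−0.129×21.6) = e^(−2.786) = 0.06164; e^(−k₂τ) = e^(−3.737) = 0.02383.
C_D = 0.129×2.61/(0.173−0.129) × (0.06164−0.02383) = 7.652×0.03781 = 0.2893 mol/L.
Y_D = C_D/C_{A0} = 0.2893/2.61 = 0.111.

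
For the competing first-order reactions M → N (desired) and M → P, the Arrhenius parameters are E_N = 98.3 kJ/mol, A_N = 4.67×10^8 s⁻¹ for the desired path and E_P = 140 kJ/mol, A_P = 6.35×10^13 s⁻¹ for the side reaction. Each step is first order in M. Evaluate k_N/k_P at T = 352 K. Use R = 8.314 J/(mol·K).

11.3

k_N/k_P = (A_N/A_P)·exp[−(E_N−E_P)/(RT)] = (A_N/A_P)·exp[(E_P−E_N)/(RT)].
(E_P−E_N)/(RT) = (140−98.3)×10³/(8.314×352) = 41700/2927 = 14.25.
k_N/k_P = (4.67×10^8/6.35×10^13)·exp(14.25) = 7.354×10^-6 × 1.543×10^6 = 11.3.
Since E_N < E_P, lowering the temperature improves selectivity toward N.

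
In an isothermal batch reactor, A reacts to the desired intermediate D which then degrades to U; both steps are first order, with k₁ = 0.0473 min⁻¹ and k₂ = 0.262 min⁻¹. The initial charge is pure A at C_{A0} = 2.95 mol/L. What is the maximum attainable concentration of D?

At the optimum, C_{D,max}/C_{A0} = (k₁/k₂)^[k₂/(k₂−k₁)].
= (0.0473/0.262)^(0.262/(0.262−0.0473)) = (0.1805)^(1.220) = 0.1238.
C_{D,max} = 0.1238×2.95 = 0.365 mol/L.

0.365 mol/L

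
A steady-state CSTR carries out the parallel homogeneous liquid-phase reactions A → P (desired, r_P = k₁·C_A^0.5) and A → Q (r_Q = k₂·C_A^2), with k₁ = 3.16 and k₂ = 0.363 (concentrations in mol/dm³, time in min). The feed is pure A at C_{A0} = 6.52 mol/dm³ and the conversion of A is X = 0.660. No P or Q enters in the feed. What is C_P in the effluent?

3.12 mol/dm³

Exit C_A = C_{A0}(1−X) = 6.52×0.340 = 2.217 mol/dm³.
Rates in a CSTR are evaluated at the outlet concentration: r_P = 3.16×2.217^0.5 = 4.705, r_Q = 0.363×2.217^2 = 1.784.
Fraction of consumed A going to P: r_P/(r_P+r_Q) = 0.7251.
C_P = 0.7251·C_{A0}·X = 0.7251×6.52×0.660 = 3.12 mol/dm³.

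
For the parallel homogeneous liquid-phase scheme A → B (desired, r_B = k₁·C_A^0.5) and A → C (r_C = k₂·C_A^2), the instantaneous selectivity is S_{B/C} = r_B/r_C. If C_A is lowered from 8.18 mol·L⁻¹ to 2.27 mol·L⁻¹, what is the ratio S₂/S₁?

6.84

S_{B/C} = (k₁/k₂)·C_A^-1.5, so S₂/S₁ = (C_{A,2}/C_{A,1})^-1.5.
= (2.27/8.18)^(-1.5) = (0.2775)^(-1.5) = 6.84.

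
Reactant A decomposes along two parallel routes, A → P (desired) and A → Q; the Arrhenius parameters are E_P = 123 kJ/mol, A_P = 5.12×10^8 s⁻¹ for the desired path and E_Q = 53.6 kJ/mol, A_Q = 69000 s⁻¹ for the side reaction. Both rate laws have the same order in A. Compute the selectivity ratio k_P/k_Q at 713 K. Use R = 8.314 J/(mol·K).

k_P/k_Q = (A_P/A_Q)·exp[−(E_P−E_Q)/(RT)] = (A_P/A_Q)·exp[(E_Q−E_P)/(RT)].
(E_Q−E_P)/(RT) = (53.6−123)×10³/(8.314×713) = -69400/5928 = -11.71.
k_P/k_Q = (5.12×10^8/69000)·exp(-11.71) = 7420 × 8.233×10^-6 = 0.0611.

0.0611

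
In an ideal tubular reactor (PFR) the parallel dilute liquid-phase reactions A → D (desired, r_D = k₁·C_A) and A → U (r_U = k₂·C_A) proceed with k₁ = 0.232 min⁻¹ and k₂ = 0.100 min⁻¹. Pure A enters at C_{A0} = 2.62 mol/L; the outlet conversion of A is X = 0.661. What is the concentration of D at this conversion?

C_A = C_{A0}(1−X) = 0.8882 mol/L.
Both paths are first order in A, so the instantaneous fraction to D is constant: dC_D/d(−C_A) = k₁/(k₁+k₂) = 0.6988.
C_D = 0.6988·(C_{A0}−C_A) = 0.6988×1.732 = 1.21 mol/L.

1.21 mol/L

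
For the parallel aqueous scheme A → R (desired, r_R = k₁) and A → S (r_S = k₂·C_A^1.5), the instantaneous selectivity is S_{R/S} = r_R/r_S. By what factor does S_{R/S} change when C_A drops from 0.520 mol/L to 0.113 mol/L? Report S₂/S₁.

9.87

S_{R/S} = (k₁/k₂)·C_A^-1.5, so S₂/S₁ = (C_{A,2}/C_{A,1})^-1.5.
= (0.113/0.520)^(-1.5) = (0.2173)^(-1.5) = 9.87.
Selectivity toward R rises as C_A falls — low-concentration operation is favoured.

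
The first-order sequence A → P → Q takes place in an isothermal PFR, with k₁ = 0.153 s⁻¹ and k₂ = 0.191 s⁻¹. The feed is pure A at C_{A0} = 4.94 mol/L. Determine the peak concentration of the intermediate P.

At the optimum, C_{P,max}/C_{A0} = (k₁/k₂)^[k₂/(k₂−k₁)].
= (0.153/0.191)^(0.191/(0.191−0.153)) = (0.8010)^(5.026) = 0.3279.
C_{P,max} = 0.3279×4.94 = 1.62 mol/L.

1.62 mol/L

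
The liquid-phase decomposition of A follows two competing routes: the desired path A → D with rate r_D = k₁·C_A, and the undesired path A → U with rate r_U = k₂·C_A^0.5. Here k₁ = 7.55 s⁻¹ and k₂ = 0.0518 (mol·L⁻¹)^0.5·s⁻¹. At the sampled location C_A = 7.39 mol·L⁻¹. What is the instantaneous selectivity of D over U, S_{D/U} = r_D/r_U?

396

S_{D/U} = r_D/r_U = (k₁·C_A)/(k₂·C_A^0.5) = (k₁/k₂)·C_A^0.5.
= (7.55×7.390) / (0.0518×7.390^0.5) = 55.79/0.1408 = 396.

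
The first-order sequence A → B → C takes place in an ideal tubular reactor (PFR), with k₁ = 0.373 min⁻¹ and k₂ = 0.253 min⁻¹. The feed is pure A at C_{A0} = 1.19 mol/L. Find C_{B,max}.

At the optimum, C_{B,max}/C_{A0} = (k₁/k₂)^[k₂/(k₂−k₁)].
= (0.373/0.253)^(0.253/(0.253−0.373)) = (1.474)^(-2.108) = 0.4411.
C_{B,max} = 0.4411×1.19 = 0.525 mol/L.

0.525 mol/L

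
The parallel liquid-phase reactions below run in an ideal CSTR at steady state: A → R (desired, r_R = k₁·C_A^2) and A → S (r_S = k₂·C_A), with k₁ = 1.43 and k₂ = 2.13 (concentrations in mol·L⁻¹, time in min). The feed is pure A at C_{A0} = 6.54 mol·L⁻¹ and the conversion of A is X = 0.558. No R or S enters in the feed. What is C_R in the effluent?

2.41 mol·L⁻¹

Exit C_A = C_{A0}(1−X) = 6.54×0.442 = 2.891 mol·L⁻¹.
Rates in a CSTR are evaluated at the outlet concentration: r_R = 1.43×2.891^2 = 11.95, r_S = 2.13×2.891 = 6.157.
Fraction of consumed A going to R: r_R/(r_R+r_S) = 0.6599.
C_R = 0.6599·C_{A0}·X = 0.6599×6.54×0.558 = 2.41 mol·L⁻¹.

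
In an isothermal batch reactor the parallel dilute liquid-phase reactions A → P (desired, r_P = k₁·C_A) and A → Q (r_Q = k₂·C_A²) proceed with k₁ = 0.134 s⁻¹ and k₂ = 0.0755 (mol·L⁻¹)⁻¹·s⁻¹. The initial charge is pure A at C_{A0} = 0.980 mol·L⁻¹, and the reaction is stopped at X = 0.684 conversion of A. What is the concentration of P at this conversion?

C_A = C_{A0}(1−X) = 0.3097 mol·L⁻¹.
Along a PFR/batch, dC_P/dC_A = −r_P/(r_P+r_Q) = −k₁/(k₁+k₂·C_A).
Integrating from C_{A0} to C_A: C_P = (0.134/0.0755)·ln[(0.134+0.0755·0.980)/(0.134+0.0755·0.310)] = 1.775·ln(0.2080/0.1574) = 0.4949 mol·L⁻¹.

0.495 mol·L⁻¹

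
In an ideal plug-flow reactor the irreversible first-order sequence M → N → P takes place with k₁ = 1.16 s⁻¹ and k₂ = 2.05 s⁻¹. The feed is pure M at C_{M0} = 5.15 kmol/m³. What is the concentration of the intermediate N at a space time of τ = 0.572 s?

The intermediate concentration in a first-order A→B→C sequence is C_N = k₁C_{M0}(e^(−k₁τ) − e^(−k₂τ))/(k₂−k₁).
e^(−k₁τ) = e^(−1.16×0.572) = e^(−0.6635) = 0.5150; e^(−k₂τ) = e^(−1.173) = 0.3096.
C_N = 1.16×5.15/(2.05−1.16) × (0.5150−0.3096) = 6.712×0.2055 = 1.379 kmol/m³.

1.38 kmol/m³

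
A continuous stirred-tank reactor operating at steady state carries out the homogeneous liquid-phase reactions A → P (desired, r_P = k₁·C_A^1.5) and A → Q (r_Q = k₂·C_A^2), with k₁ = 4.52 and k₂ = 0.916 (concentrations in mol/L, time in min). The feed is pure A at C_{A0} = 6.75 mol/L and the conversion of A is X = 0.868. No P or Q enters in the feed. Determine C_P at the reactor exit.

4.92 mol/L

Exit C_A = C_{A0}(1−X) = 6.75×0.132 = 0.8910 mol/L.
A CSTR operates uniformly at the exit composition, giving r_P = 3.801 and r_Q = 0.7272 (each k·C_A^n at C_A = 0.8910).
Fraction of consumed A going to P: r_P/(r_P+r_Q) = 0.8394.
C_P = 0.8394·C_{A0}·X = 0.8394×6.75×0.868 = 4.92 mol/L.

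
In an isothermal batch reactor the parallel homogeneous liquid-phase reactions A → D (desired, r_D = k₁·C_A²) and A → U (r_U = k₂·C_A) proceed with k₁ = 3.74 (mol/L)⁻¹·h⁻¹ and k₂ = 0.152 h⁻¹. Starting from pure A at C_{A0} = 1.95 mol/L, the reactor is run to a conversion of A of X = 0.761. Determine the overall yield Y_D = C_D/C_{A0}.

0.732

C_A = C_{A0}(1−X) = 0.4660 mol/L.
Along a PFR/batch, dC_U/dC_A = −r_U/(r_D+r_U) = −k₂/(k₂+k₁·C_A).
Integrating from C_{A0} to C_A: C_U = (0.152/3.74)·ln[(0.152+3.74·1.95)/(0.152+3.74·0.466)] = 0.04064·ln(7.445/1.895) = 0.05561 mol/L.
Then C_D = (C_{A0}−C_A) − C_U = 1.484 − 0.05561 = 1.428 mol/L.
Y_D = C_D/C_{A0} = 1.428/1.95 = 0.732.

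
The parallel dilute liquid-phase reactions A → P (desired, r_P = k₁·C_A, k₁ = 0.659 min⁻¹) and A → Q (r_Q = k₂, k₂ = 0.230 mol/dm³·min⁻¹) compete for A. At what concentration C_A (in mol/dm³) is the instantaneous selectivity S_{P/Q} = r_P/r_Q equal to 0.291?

S_{P/Q} = (k₁/k₂)·C_A ⇒ C_A = S·k₂/k₁.
= 0.291×0.230/0.659 = 0.102 mol/dm³.

0.102 mol/dm³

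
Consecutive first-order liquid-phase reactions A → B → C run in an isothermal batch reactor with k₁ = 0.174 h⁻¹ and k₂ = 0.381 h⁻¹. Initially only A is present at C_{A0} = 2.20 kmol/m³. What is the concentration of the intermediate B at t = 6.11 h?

0.458 kmol/m³

The intermediate concentration in a first-order A→B→C sequence is C_B = k₁C_{A0}(e^(−k₁t) − e^(−k₂t))/(k₂−k₁).
e^(−k₁t) = e^(−0.174×6.11) = e^(−1.063) = 0.3454; e^(−k₂t) = e^(−2.328) = 0.09750.
C_B = 0.174×2.20/(0.381−0.174) × (0.3454−0.09750) = 1.849×0.2479 = 0.4584 kmol/m³.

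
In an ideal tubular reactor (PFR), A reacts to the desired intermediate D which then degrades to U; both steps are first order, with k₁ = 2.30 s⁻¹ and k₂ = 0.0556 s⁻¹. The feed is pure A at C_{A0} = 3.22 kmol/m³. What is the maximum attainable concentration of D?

At the optimum, C_{D,max}/C_{A0} = (k₁/k₂)^[k₂/(k₂−k₁)].
= (2.30/0.0556)^(0.0556/(0.0556−2.30)) = (41.37)^(-0.02477) = 0.9119.
C_{D,max} = 0.9119×3.22 = 2.94 kmol/m³.

2.94 kmol/m³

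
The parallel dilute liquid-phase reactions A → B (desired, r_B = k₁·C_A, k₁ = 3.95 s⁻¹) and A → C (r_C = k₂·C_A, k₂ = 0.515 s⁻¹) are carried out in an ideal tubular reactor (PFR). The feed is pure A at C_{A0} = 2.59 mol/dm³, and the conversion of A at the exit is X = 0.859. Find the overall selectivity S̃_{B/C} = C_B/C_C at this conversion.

7.67

C_A = C_{A0}(1−X) = 0.3652 mol/dm³.
Both paths are first order in A, so the instantaneous fraction to B is constant: dC_B/d(−C_A) = k₁/(k₁+k₂) = 0.8847.
C_B = 0.8847·(C_{A0}−C_A) = 0.8847×2.225 = 1.97 mol/dm³.
C_C = (C_{A0}−C_A)−C_B = 0.2566 mol/dm³; S̃_{B/C} = 1.968/0.2566 = 7.67.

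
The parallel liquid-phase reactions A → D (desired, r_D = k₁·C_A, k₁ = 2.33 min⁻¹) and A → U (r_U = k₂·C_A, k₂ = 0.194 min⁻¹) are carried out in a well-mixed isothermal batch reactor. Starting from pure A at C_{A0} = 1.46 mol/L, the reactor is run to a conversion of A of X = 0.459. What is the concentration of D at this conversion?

C_A = C_{A0}(1−X) = 0.7899 mol/L.
Both paths are first order in A, so the instantaneous fraction to D is constant: dC_D/d(−C_A) = k₁/(k₁+k₂) = 0.9231.
C_D = 0.9231·(C_{A0}−C_A) = 0.9231×0.6701 = 0.619 mol/L.

0.619 mol/L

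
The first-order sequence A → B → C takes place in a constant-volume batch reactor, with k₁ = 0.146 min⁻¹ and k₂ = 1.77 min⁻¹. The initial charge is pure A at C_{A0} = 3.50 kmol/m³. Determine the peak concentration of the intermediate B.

0.231 kmol/m³

At the optimum, C_{B,max}/C_{A0} = (k₁/k₂)^[k₂/(k₂−k₁)].
= (0.146/1.77)^(1.77/(1.77−0.146)) = (0.08249)^(1.090) = 0.06591.
C_{B,max} = 0.06591×3.50 = 0.231 kmol/m³.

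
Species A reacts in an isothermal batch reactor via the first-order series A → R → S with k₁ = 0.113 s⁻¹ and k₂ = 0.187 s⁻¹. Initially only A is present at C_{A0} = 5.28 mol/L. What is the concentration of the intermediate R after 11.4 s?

1.27 mol/L

Solving the coupled first-order balances gives C_R(t) = [k₁/(k₂−k₁)]·C_{A0}·(e^(−k₁t) − e^(−k₂t)).
e^(−k₁t) = e^(−0.113×11.4) = e^(−1.288) = 0.2758; e^(−k₂t) = e^(−2.132) = 0.1186.
C_R = 0.113×5.28/(0.187−0.113) × (0.2758−0.1186) = 8.063×0.1571 = 1.267 mol/L.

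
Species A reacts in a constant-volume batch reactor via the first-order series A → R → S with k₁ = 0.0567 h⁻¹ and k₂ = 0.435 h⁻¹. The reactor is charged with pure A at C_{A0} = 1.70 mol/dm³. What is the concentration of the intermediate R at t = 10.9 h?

The intermediate concentration in a first-order A→B→C sequence is C_R = k₁C_{A0}(e^(−k₁t) − e^(−k₂t))/(k₂−k₁).
e^(−k₁t) = e^(−0.0567×10.9) = e^(−0.6180) = 0.5390; e^(−k₂t) = e^(−4.742) = 0.008726.
C_R = 0.0567×1.70/(0.435−0.0567) × (0.5390−0.008726) = 0.2548×0.5303 = 0.1351 mol/dm³.

0.135 mol/dm³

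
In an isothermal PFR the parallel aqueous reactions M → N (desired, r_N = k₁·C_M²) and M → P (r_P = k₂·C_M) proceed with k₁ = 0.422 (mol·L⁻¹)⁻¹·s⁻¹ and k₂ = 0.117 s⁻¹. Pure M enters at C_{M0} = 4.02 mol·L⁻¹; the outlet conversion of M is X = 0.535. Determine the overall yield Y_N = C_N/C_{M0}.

C_M = C_{M0}(1−X) = 1.869 mol·L⁻¹.
Along a PFR/batch, dC_P/dC_M = −r_P/(r_N+r_P) = −k₂/(k₂+k₁·C_M).
Integrating from C_{M0} to C_M: C_P = (0.117/0.422)·ln[(0.117+0.422·4.02)/(0.117+0.422·1.87)] = 0.2773·ln(1.813/0.9058) = 0.1924 mol·L⁻¹.
Then C_N = (C_{M0}−C_M) − C_P = 2.151 − 0.1924 = 1.958 mol·L⁻¹.
Y_N = C_N/C_{M0} = 1.958/4.02 = 0.487.

0.487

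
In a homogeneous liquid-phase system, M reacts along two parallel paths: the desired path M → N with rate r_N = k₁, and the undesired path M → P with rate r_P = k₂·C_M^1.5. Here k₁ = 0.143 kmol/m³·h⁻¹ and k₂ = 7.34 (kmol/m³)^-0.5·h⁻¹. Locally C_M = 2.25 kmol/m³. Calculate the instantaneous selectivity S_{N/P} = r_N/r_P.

S_{N/P} = r_N/r_P = (k₁)/(k₂·C_M^1.5) = (k₁/k₂)·C_M^-1.5.
= (0.143) / (7.34×2.250^1.5) = 0.1430/24.77 = 0.00577.

0.00577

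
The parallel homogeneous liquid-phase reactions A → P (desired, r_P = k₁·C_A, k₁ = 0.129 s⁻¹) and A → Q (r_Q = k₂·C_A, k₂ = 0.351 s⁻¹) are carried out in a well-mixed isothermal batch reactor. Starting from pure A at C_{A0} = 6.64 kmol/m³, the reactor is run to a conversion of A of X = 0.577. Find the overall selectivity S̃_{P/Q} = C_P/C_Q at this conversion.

C_A = C_{A0}(1−X) = 2.809 kmol/m³.
Both paths are first order in A, so the instantaneous fraction to P is constant: dC_P/d(−C_A) = k₁/(k₁+k₂) = 0.2688.
C_P = 0.2688·(C_{A0}−C_A) = 0.2688×3.831 = 1.03 kmol/m³.
C_Q = (C_{A0}−C_A)−C_P = 2.802 kmol/m³; S̃_{P/Q} = 1.030/2.802 = 0.368.

0.368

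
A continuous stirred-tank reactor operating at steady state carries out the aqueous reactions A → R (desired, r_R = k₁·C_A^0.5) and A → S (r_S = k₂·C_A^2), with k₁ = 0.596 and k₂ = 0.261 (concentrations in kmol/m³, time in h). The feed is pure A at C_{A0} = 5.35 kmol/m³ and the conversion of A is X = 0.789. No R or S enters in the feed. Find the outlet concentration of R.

Exit C_A = C_{A0}(1−X) = 5.35×0.211 = 1.129 kmol/m³.
Rates in a CSTR are evaluated at the outlet concentration: r_R = 0.596×1.129^0.5 = 0.6332, r_S = 0.261×1.129^2 = 0.3326.
Fraction of consumed A going to R: r_R/(r_R+r_S) = 0.6556.
C_R = 0.6556·C_{A0}·X = 0.6556×5.35×0.789 = 2.77 kmol/m³.

2.77 kmol/m³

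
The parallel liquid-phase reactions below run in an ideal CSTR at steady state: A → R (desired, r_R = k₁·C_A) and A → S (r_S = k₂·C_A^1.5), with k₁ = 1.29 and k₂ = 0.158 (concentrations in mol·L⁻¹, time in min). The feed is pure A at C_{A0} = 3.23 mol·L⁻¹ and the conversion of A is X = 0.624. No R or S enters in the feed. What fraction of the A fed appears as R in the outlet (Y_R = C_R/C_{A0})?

Exit C_A = C_{A0}(1−X) = 3.23×0.376 = 1.214 mol·L⁻¹.
In a CSTR the entire volume is at exit conditions, so r_R = 1.29×1.214 = 1.567 and r_S = 0.158×1.214^1.5 = 0.2115.
Fraction of consumed A going to R: r_R/(r_R+r_S) = 0.8811.
C_R = 0.8811·C_{A0}·X = 0.8811×3.23×0.624 = 1.78 mol·L⁻¹; Y_R = C_R/C_{A0} = 0.550.

0.550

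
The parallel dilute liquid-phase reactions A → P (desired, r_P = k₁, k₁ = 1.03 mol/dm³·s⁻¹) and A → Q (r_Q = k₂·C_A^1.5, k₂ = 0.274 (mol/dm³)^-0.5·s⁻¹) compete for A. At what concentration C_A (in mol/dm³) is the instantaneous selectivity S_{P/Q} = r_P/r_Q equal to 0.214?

S_{P/Q} = (k₁/k₂)·C_A^-1.5 ⇒ C_A = (S·k₂/k₁)^(1/(-1.5)).
= (0.214×0.274/1.03)^(-0.6667) = (0.05693)^(-0.6667) = 6.76 mol/dm³.

6.76 mol/dm³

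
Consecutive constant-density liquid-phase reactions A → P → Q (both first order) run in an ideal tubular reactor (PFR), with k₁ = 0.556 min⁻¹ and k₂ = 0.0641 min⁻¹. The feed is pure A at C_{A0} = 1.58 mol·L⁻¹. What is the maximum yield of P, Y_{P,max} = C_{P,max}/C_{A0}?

At the optimum, C_{P,max}/C_{A0} = (k₁/k₂)^[k₂/(k₂−k₁)].
= (0.556/0.0641)^(0.0641/(0.0641−0.556)) = (8.674)^(-0.1303) = 0.7546.

0.755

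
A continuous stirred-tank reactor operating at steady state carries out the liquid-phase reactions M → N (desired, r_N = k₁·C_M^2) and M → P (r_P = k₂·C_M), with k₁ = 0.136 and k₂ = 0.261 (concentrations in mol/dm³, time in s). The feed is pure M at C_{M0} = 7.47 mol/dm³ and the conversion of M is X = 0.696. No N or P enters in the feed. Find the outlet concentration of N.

2.82 mol/dm³

Exit C_M = C_{M0}(1−X) = 7.47×0.304 = 2.271 mol/dm³.
In a CSTR the entire volume is at exit conditions, so r_N = 0.136×2.271^2 = 0.7013 and r_P = 0.261×2.271 = 0.5927.
Fraction of consumed M going to N: r_N/(r_N+r_P) = 0.5420.
C_N = 0.5420·C_{M0}·X = 0.5420×7.47×0.696 = 2.82 mol/dm³.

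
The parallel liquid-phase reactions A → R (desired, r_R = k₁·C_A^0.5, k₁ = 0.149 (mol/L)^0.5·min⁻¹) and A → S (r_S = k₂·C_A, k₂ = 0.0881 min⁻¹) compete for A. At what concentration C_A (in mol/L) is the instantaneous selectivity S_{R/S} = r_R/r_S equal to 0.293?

33.3 mol/L

S_{R/S} = (k₁/k₂)·C_A^-0.5 ⇒ C_A = (S·k₂/k₁)^(-2).
= (0.293×0.0881/0.149)^(-2) = (0.1732)^(-2) = 33.3 mol/L.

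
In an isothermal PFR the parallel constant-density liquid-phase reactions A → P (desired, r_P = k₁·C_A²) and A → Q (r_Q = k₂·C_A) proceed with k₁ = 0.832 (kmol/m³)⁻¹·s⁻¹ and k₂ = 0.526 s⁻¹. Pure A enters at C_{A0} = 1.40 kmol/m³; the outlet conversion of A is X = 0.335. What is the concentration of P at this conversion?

C_A = C_{A0}(1−X) = 0.9310 kmol/m³.
Along a PFR/batch, dC_Q/dC_A = −r_Q/(r_P+r_Q) = −k₂/(k₂+k₁·C_A).
Integrating from C_{A0} to C_A: C_Q = (0.526/0.832)·ln[(0.526+0.832·1.40)/(0.526+0.832·0.931)] = 0.6322·ln(1.691/1.301) = 0.1659 kmol/m³.
Then C_P = (C_{A0}−C_A) − C_Q = 0.4690 − 0.1659 = 0.3031 kmol/m³.

0.303 kmol/m³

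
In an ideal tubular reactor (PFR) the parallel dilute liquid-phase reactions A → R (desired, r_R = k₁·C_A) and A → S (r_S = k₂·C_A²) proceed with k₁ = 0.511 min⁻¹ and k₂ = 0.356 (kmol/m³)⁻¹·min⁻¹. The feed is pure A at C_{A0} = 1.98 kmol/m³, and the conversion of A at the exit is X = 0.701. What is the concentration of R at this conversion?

0.749 kmol/m³

C_A = C_{A0}(1−X) = 0.5920 kmol/m³.
Along a PFR/batch, dC_R/dC_A = −r_R/(r_R+r_S) = −k₁/(k₁+k₂·C_A).
Integrating from C_{A0} to C_A: C_R = (0.511/0.356)·ln[(0.511+0.356·1.98)/(0.511+0.356·0.592)] = 1.435·ln(1.216/0.7218) = 0.7486 kmol/m³.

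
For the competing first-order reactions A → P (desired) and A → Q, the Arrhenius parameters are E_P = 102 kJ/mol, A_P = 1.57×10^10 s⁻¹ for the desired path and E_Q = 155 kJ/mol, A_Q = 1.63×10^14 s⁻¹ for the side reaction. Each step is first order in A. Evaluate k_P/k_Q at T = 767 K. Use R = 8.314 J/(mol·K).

0.392

Since both paths have the same order in A, the concentration cancels and S_{P/Q} = k_P/k_Q = (A_P/A_Q)·exp[(E_Q−E_P)/(RT)].
(E_Q−E_P)/(RT) = (155−102)×10³/(8.314×767) = 53000/6377 = 8.311.
k_P/k_Q = (1.57×10^10/1.63×10^14)·exp(8.311) = 9.632×10^-5 × 4070 = 0.392.
Since E_P < E_Q, lowering the temperature improves selectivity toward P.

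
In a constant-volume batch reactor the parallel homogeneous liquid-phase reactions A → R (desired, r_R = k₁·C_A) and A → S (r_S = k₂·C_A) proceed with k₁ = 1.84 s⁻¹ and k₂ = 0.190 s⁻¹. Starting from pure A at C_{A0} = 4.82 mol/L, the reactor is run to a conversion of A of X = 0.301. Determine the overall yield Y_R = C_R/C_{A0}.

0.273

C_A = C_{A0}(1−X) = 3.369 mol/L.
Both paths are first order in A, so the instantaneous fraction to R is constant: dC_R/d(−C_A) = k₁/(k₁+k₂) = 0.9064.
C_R = 0.9064·(C_{A0}−C_A) = 0.9064×1.451 = 1.32 mol/L.
Y_R = C_R/C_{A0} = 1.315/4.82 = 0.273.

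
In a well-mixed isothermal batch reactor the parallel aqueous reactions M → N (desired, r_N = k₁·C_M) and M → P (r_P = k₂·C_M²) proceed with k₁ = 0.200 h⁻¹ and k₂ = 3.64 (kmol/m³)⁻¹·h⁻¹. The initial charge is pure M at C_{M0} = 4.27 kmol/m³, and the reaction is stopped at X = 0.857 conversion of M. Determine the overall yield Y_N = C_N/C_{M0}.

C_M = C_{M0}(1−X) = 0.6106 kmol/m³.
Along a PFR/batch, dC_N/dC_M = −r_N/(r_N+r_P) = −k₁/(k₁+k₂·C_M).
Integrating from C_{M0} to C_M: C_N = (0.200/3.64)·ln[(0.200+3.64·4.27)/(0.200+3.64·0.611)] = 0.05495·ln(15.74/2.423) = 0.1028 kmol/m³.
Y_N = C_N/C_{M0} = 0.1028/4.27 = 0.0241.

0.0241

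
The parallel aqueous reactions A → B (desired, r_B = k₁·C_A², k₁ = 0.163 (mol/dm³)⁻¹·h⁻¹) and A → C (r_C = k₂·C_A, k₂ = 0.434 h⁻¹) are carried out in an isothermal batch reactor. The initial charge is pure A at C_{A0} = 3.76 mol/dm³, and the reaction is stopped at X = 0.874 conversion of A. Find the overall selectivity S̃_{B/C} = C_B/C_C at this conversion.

C_A = C_{A0}(1−X) = 0.4738 mol/dm³.
Along a PFR/batch, dC_C/dC_A = −r_C/(r_B+r_C) = −k₂/(k₂+k₁·C_A).
Integrating from C_{A0} to C_A: C_C = (0.434/0.163)·ln[(0.434+0.163·3.76)/(0.434+0.163·0.474)] = 2.663·ln(1.047/0.5112) = 1.908 mol/dm³.
Then C_B = (C_{A0}−C_A) − C_C = 3.286 − 1.908 = 1.378 mol/dm³.
S̃_{B/C} = C_B/C_C = 1.378/1.908 = 0.722.

0.722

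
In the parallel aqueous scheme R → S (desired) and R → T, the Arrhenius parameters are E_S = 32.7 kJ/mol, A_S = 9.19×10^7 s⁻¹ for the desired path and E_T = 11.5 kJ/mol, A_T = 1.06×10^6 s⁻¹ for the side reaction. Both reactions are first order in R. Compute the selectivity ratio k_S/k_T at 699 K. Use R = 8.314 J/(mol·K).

2.26

Since both paths have the same order in R, the concentration cancels and S_{S/T} = k_S/k_T = (A_S/A_T)·exp[(E_T−E_S)/(RT)].
(E_T−E_S)/(RT) = (11.5−32.7)×10³/(8.314×699) = -21200/5811 = -3.648.
k_S/k_T = (9.19×10^7/1.06×10^6)·exp(-3.648) = 86.70 × 0.02604 = 2.26.
Since E_S > E_T, raising the temperature improves selectivity toward S.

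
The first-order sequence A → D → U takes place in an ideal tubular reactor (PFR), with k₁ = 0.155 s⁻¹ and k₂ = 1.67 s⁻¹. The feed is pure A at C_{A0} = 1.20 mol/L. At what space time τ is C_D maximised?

For first-order series the maximum of C_D occurs at τ_opt = ln(k₂/k₁)/(k₂−k₁).
= ln(1.67/0.155)/(1.67−0.155) = ln(10.77)/1.515 = 2.377/1.515 = 1.57 s.

1.57 s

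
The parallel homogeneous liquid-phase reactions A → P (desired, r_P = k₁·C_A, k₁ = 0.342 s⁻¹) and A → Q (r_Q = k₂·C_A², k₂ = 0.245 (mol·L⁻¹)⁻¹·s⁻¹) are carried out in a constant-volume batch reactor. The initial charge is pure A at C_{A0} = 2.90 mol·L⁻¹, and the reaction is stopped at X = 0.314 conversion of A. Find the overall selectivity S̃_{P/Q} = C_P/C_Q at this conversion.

C_A = C_{A0}(1−X) = 1.989 mol·L⁻¹.
Along a PFR/batch, dC_P/dC_A = −r_P/(r_P+r_Q) = −k₁/(k₁+k₂·C_A).
Integrating from C_{A0} to C_A: C_P = (0.342/0.245)·ln[(0.342+0.245·2.90)/(0.342+0.245·1.99)] = 1.396·ln(1.052/0.8294) = 0.3325 mol·L⁻¹.
C_Q = (C_{A0}−C_A)−C_P = 0.5781 mol·L⁻¹; S̃_{P/Q} = 0.3325/0.5781 = 0.575.

0.575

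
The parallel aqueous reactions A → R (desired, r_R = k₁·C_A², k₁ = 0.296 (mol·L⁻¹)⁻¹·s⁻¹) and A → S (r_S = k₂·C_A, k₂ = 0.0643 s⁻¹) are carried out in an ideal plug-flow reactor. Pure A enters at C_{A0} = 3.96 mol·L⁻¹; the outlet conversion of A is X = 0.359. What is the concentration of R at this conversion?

1.33 mol·L⁻¹

C_A = C_{A0}(1−X) = 2.538 mol·L⁻¹.
Along a PFR/batch, dC_S/dC_A = −r_S/(r_R+r_S) = −k₂/(k₂+k₁·C_A).
Integrating from C_{A0} to C_A: C_S = (0.0643/0.296)·ln[(0.0643+0.296·3.96)/(0.0643+0.296·2.54)] = 0.2172·ln(1.236/0.8157) = 0.09037 mol·L⁻¹.
Then C_R = (C_{A0}−C_A) − C_S = 1.422 − 0.09037 = 1.331 mol·L⁻¹.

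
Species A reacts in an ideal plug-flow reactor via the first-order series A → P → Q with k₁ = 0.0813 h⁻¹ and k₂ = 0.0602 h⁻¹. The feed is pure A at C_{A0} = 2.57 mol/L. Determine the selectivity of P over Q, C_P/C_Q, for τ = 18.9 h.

1.07

For first-order series with pure A initially, C_P(τ) = k₁C_{A0}/(k₂−k₁)·(e^(−k₁τ) − e^(−k₂τ)).
e^(−k₁τ) = e^(−0.0813×18.9) = e^(−1.537) = 0.2151; e^(−k₂τ) = e^(−1.138) = 0.3205.
C_P = 0.0813×2.57/(0.0602−0.0813) × (0.2151−0.3205) = (-9.902)×(-0.1054) = 1.044 mol/L.
C_A = C_{A0}e^(−k₁τ) = 0.5529 mol/L, so C_Q = C_{A0}−C_A−C_P = 0.9733 mol/L; C_P/C_Q = 1.07.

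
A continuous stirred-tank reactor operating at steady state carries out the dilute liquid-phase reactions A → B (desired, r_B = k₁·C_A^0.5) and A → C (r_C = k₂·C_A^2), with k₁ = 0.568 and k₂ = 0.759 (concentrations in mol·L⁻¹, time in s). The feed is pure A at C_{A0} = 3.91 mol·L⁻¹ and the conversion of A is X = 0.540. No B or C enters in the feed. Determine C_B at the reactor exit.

Exit C_A = C_{A0}(1−X) = 3.91×0.460 = 1.799 mol·L⁻¹.
Rates in a CSTR are evaluated at the outlet concentration: r_B = 0.568×1.799^0.5 = 0.7618, r_C = 0.759×1.799^2 = 2.455.
Fraction of consumed A going to B: r_B/(r_B+r_C) = 0.2368.
C_B = 0.2368·C_{A0}·X = 0.2368×3.91×0.540 = 0.500 mol·L⁻¹.

0.500 mol·L⁻¹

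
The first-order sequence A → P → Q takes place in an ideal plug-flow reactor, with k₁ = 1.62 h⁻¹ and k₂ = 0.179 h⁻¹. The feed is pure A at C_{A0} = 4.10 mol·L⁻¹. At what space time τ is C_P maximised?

Setting dC_P/dτ = 0 gives τ_opt = ln(k₂/k₁)/(k₂−k₁).
= ln(0.179/1.62)/(0.179−1.62) = ln(0.1105)/-1.441 = -2.203/-1.441 = 1.53 h.

1.53 h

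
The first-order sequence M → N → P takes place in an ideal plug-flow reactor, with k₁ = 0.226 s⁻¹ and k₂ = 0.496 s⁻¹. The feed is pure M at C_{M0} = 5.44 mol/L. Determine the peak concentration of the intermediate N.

1.28 mol/L

Evaluating C_N at τ_opt = ln(k₂/k₁)/(k₂−k₁) gives C_{N,max}/C_{M0} = (k₁/k₂)^[k₂/(k₂−k₁)].
= (0.226/0.496)^(0.496/(0.496−0.226)) = (0.4556)^(1.837) = 0.2360.
C_{N,max} = 0.2360×5.44 = 1.28 mol/L.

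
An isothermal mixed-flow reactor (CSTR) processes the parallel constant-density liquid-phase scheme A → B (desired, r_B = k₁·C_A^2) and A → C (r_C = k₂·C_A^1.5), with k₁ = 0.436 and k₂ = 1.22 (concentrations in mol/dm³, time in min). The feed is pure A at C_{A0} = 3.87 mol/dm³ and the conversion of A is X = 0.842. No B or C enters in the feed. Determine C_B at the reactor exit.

Exit C_A = C_{A0}(1−X) = 3.87×0.158 = 0.6115 mol/dm³.
Rates in a CSTR are evaluated at the outlet concentration: r_B = 0.436×0.6115^2 = 0.1630, r_C = 1.22×0.6115^1.5 = 0.5833.
Fraction of consumed A going to B: r_B/(r_B+r_C) = 0.2184.
C_B = 0.2184·C_{A0}·X = 0.2184×3.87×0.842 = 0.712 mol/dm³.

0.712 mol/dm³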